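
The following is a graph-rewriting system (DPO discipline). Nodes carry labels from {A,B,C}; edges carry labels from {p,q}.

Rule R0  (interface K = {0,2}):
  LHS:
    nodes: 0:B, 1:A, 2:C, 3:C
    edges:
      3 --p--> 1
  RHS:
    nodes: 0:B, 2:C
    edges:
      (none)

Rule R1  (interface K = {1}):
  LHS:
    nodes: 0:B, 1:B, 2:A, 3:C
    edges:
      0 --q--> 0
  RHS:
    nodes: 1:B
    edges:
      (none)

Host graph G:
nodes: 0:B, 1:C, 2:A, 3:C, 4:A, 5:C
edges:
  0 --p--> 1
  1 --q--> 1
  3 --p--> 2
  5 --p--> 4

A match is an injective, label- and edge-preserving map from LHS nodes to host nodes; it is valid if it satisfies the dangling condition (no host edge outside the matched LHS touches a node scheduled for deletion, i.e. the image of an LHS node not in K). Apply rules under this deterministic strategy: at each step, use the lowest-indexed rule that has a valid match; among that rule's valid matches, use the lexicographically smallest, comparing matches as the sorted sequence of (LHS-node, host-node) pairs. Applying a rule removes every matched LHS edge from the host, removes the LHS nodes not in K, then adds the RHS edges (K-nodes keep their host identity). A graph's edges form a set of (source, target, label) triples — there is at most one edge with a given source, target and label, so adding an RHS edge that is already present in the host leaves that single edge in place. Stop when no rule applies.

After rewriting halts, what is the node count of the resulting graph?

start.  V:6 E:4  edges: 0-p->1 1-q->1 3-p->2 5-p->4
1. fire R0 via {0↦0, 1↦2, 2↦1, 3↦3}  →  V:4 E:3  edges: 0-p->1 1-q->1 5-p->4
2. fire R0 via {0↦0, 1↦4, 2↦1, 3↦5}  →  V:2 E:2  edges: 0-p->1 1-q->1
final graph: no rule applies after step 2
NF nodes: {0:B, 1:C}

Answer: 2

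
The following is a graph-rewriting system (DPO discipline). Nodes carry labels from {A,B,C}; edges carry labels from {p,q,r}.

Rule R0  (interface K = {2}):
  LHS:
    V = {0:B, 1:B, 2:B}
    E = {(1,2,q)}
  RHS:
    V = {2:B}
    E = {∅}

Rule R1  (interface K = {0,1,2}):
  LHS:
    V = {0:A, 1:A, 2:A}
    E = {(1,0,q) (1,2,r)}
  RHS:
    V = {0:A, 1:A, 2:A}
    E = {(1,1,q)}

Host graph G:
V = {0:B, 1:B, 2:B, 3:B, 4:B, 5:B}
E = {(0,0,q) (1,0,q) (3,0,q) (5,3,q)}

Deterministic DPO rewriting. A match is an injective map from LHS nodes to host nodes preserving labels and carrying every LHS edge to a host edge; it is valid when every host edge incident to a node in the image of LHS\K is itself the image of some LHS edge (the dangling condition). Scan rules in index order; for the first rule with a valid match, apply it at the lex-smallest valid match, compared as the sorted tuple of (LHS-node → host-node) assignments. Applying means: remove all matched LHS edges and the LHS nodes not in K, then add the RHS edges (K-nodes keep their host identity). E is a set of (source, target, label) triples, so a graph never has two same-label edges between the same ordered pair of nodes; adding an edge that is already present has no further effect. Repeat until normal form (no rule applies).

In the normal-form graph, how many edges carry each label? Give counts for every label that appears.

[0] host  ⇒  6 nodes, 4 edges  {0-q->0 1-q->0 3-q->0 5-q->3}
[1] R0 @ {0↦2, 1↦1, 2↦0}  ⇒  4 nodes, 3 edges  {0-q->0 3-q->0 5-q->3}
[2] R0 @ {0↦4, 1↦5, 2↦3}  ⇒  2 nodes, 2 edges  {0-q->0 3-q->0}
final graph: no rule applies after step 2
NF edges: [(0, 0, 'q'), (3, 0, 'q')]

Answer: q:2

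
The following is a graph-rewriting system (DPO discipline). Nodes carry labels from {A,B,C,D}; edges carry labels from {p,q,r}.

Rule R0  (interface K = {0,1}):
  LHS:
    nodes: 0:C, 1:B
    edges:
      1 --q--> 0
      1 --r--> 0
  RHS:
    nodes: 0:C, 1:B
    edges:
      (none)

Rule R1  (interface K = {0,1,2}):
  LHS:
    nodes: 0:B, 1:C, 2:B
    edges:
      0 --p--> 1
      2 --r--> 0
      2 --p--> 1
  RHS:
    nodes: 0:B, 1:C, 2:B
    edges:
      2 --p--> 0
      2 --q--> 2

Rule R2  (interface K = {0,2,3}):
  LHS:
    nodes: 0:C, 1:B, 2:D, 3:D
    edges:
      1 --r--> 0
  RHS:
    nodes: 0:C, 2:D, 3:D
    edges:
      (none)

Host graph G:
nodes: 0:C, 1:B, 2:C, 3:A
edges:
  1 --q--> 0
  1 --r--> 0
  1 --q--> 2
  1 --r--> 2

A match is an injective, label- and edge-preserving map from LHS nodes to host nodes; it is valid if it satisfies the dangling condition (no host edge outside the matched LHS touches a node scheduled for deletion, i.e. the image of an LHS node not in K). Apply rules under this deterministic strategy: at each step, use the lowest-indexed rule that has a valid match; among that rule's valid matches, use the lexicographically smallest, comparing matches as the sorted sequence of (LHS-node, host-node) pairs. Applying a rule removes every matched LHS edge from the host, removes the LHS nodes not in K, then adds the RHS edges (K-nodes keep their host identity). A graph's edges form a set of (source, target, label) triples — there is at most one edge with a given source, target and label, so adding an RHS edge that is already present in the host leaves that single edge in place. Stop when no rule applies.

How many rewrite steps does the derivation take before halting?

initial: |V|=4 |E|=4  E = 1-q->0 1-r->0 1-q->2 1-r->2
step 1: apply R0 at {0↦0, 1↦1}  → |V|=4 |E|=2  E = 1-q->2 1-r->2
step 2: apply R0 at {0↦2, 1↦1}  → |V|=4 |E|=0  E = ∅
normal form: no rule applies after step 2

Answer: 2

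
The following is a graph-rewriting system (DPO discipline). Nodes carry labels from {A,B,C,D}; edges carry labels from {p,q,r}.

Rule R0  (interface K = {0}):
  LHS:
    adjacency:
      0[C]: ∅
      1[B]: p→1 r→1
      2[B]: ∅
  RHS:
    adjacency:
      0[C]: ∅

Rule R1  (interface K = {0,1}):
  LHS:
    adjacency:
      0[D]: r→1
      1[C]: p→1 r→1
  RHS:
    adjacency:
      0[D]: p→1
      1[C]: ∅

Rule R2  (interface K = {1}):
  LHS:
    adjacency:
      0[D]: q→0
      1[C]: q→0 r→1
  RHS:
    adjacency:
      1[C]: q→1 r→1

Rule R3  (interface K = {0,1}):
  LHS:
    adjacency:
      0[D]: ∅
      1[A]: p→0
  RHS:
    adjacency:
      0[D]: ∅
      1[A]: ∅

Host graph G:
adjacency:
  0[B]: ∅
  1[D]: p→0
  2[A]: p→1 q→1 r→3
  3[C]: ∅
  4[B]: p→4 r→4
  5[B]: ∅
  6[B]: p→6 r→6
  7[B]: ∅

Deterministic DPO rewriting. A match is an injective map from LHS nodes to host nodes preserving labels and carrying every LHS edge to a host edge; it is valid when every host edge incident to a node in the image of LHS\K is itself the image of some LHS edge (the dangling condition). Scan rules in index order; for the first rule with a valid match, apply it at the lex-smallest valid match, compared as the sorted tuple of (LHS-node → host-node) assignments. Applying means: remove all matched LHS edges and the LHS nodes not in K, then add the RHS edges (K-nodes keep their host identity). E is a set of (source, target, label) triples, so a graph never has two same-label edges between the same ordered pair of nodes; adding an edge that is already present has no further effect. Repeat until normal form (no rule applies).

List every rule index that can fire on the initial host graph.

R0: 4 valid matches — {0↦3, 1↦4, 2↦5}, {0↦3, 1↦4, 2↦7}, {0↦3, 1↦6, 2↦5} (+1 more)
R1: no valid match — LHS pattern not found
R2: no valid match — LHS pattern not found
R3: 1 valid match — {0↦1, 1↦2}

Answer: [R0,R3]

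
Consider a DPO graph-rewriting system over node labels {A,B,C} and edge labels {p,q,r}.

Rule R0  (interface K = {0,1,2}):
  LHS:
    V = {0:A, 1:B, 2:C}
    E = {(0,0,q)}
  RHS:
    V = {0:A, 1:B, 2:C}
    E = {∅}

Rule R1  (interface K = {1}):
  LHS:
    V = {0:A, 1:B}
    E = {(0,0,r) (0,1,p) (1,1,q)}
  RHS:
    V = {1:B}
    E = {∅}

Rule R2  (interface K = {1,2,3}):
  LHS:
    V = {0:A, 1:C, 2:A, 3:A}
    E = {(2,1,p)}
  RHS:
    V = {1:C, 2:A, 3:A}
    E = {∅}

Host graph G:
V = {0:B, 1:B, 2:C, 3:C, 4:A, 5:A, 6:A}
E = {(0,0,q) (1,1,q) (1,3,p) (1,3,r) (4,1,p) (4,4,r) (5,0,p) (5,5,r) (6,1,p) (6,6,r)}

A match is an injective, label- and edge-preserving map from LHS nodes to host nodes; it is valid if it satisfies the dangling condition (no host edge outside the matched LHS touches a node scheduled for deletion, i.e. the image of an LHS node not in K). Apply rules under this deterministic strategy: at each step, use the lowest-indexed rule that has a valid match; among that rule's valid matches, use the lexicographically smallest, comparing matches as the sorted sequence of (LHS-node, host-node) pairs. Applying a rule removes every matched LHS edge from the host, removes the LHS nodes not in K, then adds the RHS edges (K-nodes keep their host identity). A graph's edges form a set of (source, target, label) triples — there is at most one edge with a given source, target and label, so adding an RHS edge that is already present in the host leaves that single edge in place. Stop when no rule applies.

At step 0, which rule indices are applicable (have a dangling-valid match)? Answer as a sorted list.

R0: no valid match — LHS pattern not found
R1: 3 valid matches — {0↦4, 1↦1}, {0↦5, 1↦0}, {0↦6, 1↦1}
R2: no valid match — LHS pattern not found

Answer: [R1]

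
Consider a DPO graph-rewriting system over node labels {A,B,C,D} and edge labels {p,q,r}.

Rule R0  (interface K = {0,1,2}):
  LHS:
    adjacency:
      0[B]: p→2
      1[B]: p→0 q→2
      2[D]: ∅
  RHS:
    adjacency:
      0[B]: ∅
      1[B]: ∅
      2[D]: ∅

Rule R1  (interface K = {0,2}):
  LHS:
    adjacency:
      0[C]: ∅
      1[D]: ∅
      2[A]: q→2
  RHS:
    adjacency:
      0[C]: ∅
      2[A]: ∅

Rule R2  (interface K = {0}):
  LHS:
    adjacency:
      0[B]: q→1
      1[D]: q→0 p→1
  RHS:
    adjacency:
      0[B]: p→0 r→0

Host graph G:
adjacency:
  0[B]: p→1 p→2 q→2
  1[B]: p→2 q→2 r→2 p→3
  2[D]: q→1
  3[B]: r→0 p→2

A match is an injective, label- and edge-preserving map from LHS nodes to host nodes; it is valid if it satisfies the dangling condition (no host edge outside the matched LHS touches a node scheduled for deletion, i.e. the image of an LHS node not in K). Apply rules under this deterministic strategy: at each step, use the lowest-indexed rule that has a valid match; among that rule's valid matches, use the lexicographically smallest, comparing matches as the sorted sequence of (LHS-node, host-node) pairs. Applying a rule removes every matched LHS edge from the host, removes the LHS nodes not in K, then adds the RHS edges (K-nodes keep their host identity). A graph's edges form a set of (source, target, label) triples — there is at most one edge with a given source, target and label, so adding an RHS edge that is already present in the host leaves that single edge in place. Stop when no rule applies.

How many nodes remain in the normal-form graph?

Answer: 4

Rewrite trace:
[0] host  ⇒  4 nodes, 10 edges  {0-p->1 0-p->2 0-q->2 1-p->2 1-q->2 1-r->2 1-p->3 2-q->1 3-r->0 3-p->2}
[1] R0 @ {0↦1, 1↦0, 2↦2}  ⇒  4 nodes, 7 edges  {0-p->2 1-q->2 1-r->2 1-p->3 2-q->1 3-r->0 3-p->2}
[2] R0 @ {0↦3, 1↦1, 2↦2}  ⇒  4 nodes, 4 edges  {0-p->2 1-r->2 2-q->1 3-r->0}
final graph: no rule applies after step 2
NF nodes: {0:B, 1:B, 2:D, 3:B}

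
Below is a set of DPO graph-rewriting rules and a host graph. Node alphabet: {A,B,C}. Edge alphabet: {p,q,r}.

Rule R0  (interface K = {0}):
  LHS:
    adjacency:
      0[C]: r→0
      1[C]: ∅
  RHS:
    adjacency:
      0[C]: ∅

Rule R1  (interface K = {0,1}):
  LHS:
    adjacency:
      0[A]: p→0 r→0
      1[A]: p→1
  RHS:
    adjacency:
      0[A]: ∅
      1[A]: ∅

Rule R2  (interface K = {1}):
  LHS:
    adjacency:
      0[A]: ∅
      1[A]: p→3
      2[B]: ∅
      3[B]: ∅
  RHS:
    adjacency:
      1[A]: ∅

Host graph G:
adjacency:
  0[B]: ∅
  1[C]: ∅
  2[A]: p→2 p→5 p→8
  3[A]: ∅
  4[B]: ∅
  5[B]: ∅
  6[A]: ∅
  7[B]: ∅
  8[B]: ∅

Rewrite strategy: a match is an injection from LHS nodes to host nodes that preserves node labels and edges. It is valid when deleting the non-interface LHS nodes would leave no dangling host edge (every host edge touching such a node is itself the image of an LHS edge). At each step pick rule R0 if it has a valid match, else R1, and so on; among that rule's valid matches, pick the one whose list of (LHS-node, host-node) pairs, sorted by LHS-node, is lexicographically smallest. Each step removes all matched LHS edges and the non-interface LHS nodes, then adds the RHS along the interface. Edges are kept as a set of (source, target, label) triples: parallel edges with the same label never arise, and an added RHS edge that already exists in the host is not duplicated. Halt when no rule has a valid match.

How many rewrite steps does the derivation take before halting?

Answer: 2

Steps:
start.  V:9 E:3  edges: 2-p->2 2-p->5 2-p->8
1. fire R2 via {0↦3, 1↦2, 2↦0, 3↦5}  →  V:6 E:2  edges: 2-p->2 2-p->8
2. fire R2 via {0↦6, 1↦2, 2↦4, 3↦8}  →  V:3 E:1  edges: 2-p->2
halt: no rule applies after step 2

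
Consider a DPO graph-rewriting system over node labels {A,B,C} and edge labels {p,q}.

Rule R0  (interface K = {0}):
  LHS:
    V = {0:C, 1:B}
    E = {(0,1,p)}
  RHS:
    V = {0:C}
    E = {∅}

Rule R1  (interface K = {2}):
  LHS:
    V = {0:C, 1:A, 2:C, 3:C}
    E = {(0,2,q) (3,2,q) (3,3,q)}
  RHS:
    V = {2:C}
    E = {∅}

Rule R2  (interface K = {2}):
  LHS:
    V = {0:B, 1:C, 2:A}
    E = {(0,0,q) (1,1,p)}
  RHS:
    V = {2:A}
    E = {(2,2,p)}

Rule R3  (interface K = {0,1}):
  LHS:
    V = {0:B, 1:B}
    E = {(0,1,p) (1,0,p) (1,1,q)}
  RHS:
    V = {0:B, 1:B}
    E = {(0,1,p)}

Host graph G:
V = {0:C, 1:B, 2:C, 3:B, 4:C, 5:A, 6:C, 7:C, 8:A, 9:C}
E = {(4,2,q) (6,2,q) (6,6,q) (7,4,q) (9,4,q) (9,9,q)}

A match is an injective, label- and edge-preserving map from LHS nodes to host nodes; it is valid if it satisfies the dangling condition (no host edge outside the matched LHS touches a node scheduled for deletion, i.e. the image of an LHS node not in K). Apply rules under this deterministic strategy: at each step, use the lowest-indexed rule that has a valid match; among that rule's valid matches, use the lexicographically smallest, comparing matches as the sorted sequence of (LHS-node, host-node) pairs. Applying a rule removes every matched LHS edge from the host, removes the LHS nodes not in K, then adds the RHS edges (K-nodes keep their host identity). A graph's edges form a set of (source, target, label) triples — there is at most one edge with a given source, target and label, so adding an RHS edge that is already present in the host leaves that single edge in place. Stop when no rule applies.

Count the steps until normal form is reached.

start.  V:10 E:6  edges: 4-q->2 6-q->2 6-q->6 7-q->4 9-q->4 9-q->9
1. fire R1 via {0↦7, 1↦5, 2↦4, 3↦9}  →  V:7 E:3  edges: 4-q->2 6-q->2 6-q->6
2. fire R1 via {0↦4, 1↦8, 2↦2, 3↦6}  →  V:4 E:0  edges: ∅
halt: no rule applies after step 2

Answer: 2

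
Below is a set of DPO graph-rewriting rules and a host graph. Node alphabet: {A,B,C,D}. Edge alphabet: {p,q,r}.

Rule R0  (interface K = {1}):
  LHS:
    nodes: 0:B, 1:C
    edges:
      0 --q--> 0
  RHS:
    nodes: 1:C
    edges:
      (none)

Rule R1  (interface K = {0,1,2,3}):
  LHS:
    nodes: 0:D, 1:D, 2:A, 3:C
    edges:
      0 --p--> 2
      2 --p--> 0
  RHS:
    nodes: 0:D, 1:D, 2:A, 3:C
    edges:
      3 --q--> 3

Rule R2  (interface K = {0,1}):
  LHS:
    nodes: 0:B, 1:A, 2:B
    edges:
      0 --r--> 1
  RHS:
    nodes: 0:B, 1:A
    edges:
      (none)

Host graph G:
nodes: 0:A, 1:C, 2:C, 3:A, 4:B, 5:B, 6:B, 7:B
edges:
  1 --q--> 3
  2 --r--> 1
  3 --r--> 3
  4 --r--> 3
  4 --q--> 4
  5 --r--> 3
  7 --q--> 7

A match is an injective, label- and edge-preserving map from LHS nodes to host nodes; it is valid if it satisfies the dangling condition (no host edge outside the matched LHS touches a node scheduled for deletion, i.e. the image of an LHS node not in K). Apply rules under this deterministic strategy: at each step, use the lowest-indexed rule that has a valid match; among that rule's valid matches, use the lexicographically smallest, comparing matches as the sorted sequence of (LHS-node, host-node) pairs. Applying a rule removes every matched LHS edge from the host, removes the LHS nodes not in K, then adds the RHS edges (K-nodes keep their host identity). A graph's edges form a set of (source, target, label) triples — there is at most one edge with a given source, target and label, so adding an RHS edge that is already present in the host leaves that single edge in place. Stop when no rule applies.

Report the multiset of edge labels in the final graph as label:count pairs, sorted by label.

Answer: q:1 r:3

Derivation:
initial: |V|=8 |E|=7  E = 1-q->3 2-r->1 3-r->3 4-r->3 4-q->4 5-r->3 7-q->7
step 1: apply R0 at {0↦7, 1↦1}  → |V|=7 |E|=6  E = 1-q->3 2-r->1 3-r->3 4-r->3 4-q->4 5-r->3
step 2: apply R2 at {0↦4, 1↦3, 2↦6}  → |V|=6 |E|=5  E = 1-q->3 2-r->1 3-r->3 4-q->4 5-r->3
step 3: apply R0 at {0↦4, 1↦1}  → |V|=5 |E|=4  E = 1-q->3 2-r->1 3-r->3 5-r->3
halt: no rule applies after step 3
NF edges: [(1, 3, 'q'), (2, 1, 'r'), (3, 3, 'r'), (5, 3, 'r')]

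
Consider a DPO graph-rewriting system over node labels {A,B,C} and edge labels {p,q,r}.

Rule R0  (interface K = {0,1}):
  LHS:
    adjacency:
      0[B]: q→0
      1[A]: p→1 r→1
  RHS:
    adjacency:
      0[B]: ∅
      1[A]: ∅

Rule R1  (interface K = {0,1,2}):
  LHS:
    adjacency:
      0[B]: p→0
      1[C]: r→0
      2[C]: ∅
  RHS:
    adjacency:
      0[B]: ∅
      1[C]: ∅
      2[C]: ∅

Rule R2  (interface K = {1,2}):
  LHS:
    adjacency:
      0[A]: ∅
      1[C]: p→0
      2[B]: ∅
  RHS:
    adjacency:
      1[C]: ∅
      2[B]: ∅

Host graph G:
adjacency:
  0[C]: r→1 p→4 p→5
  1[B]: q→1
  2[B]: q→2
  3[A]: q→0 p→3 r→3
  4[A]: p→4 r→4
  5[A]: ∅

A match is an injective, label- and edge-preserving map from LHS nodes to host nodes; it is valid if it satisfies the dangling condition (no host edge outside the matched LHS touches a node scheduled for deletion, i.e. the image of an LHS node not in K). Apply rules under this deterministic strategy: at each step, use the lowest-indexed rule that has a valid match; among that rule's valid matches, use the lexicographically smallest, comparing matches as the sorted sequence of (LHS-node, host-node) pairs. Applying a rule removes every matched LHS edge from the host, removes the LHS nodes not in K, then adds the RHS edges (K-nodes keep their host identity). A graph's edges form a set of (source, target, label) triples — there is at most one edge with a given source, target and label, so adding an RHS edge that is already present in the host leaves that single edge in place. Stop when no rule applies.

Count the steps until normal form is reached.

start.  V:6 E:10  edges: 0-r->1 0-p->4 0-p->5 1-q->1 2-q->2 3-q->0 3-p->3 3-r->3 4-p->4 4-r->4
1. fire R0 via {0↦1, 1↦3}  →  V:6 E:7  edges: 0-r->1 0-p->4 0-p->5 2-q->2 3-q->0 4-p->4 4-r->4
2. fire R0 via {0↦2, 1↦4}  →  V:6 E:4  edges: 0-r->1 0-p->4 0-p->5 3-q->0
3. fire R2 via {0↦4, 1↦0, 2↦1}  →  V:5 E:3  edges: 0-r->1 0-p->5 3-q->0
4. fire R2 via {0↦5, 1↦0, 2↦1}  →  V:4 E:2  edges: 0-r->1 3-q->0
halt: no rule applies after step 4

Answer: 4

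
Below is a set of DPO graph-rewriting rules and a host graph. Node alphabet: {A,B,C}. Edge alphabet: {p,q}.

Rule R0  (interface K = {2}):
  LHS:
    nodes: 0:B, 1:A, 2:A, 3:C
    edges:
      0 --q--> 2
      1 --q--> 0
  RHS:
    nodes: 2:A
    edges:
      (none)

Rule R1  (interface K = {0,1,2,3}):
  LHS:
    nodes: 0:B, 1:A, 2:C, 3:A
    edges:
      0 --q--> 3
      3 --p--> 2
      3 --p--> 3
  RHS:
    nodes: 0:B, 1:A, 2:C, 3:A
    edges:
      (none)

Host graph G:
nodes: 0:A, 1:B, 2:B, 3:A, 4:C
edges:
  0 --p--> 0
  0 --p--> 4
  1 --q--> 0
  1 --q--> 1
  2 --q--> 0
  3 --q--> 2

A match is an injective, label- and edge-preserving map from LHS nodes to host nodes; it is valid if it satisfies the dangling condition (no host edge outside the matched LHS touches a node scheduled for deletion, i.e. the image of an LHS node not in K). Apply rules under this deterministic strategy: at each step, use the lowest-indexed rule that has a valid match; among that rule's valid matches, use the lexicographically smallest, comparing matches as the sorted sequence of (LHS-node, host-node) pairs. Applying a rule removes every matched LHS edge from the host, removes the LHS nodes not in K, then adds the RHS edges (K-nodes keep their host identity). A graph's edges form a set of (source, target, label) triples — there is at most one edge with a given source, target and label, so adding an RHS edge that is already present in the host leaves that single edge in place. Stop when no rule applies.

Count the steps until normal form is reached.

Answer: 2

Rewrite trace:
[0] host  ⇒  5 nodes, 6 edges  {0-p->0 0-p->4 1-q->0 1-q->1 2-q->0 3-q->2}
[1] R1 @ {0↦1, 1↦3, 2↦4, 3↦0}  ⇒  5 nodes, 3 edges  {1-q->1 2-q->0 3-q->2}
[2] R0 @ {0↦2, 1↦3, 2↦0, 3↦4}  ⇒  2 nodes, 1 edges  {1-q->1}
final graph: no rule applies after step 2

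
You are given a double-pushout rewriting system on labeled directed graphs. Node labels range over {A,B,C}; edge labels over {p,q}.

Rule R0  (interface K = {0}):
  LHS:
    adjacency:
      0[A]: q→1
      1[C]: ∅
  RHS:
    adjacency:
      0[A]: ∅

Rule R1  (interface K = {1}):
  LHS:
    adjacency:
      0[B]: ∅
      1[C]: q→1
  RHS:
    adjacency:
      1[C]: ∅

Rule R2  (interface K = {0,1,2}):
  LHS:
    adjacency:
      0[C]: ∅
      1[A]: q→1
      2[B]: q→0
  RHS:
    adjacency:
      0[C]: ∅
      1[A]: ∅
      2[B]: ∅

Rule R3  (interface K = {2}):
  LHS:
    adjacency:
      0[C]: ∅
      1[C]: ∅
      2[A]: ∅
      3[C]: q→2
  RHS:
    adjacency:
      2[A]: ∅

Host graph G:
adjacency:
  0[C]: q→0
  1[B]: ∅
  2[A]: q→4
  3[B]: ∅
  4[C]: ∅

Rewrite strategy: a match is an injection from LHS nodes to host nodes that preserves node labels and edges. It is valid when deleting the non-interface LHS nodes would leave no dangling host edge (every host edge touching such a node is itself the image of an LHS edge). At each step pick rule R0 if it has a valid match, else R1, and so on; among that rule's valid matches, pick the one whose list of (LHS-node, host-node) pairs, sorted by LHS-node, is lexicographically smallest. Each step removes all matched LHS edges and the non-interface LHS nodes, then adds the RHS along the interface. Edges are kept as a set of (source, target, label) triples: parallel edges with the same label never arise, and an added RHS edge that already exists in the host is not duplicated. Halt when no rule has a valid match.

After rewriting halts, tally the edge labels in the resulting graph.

Answer: (no edges)

Derivation:
start.  V:5 E:2  edges: 0-q->0 2-q->4
1. fire R0 via {0↦2, 1↦4}  →  V:4 E:1  edges: 0-q->0
2. fire R1 via {0↦1, 1↦0}  →  V:3 E:0  edges: ∅
normal form: no rule applies after step 2
NF edges: []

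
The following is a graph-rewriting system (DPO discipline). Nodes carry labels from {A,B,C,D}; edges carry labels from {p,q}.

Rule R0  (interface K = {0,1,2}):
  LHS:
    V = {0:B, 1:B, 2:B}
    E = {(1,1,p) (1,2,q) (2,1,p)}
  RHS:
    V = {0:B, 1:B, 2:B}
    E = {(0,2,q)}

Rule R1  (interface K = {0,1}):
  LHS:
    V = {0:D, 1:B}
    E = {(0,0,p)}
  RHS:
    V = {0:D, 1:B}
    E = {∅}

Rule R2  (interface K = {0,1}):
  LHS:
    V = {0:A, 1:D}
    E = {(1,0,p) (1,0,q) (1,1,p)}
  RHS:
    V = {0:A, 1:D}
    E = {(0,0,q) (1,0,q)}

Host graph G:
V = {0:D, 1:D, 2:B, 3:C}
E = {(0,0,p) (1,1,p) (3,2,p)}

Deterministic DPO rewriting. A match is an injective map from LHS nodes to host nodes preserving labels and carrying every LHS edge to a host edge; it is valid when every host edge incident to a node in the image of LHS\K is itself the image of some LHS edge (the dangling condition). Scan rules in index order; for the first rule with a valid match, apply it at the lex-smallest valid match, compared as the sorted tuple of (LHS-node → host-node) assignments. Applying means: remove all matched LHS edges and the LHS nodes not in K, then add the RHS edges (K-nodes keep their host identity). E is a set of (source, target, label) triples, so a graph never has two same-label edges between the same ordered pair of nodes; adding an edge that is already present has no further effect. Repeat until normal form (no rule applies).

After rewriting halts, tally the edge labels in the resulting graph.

Answer: p:1

Derivation:
initial: |V|=4 |E|=3  E = 0-p->0 1-p->1 3-p->2
step 1: apply R1 at {0↦0, 1↦2}  → |V|=4 |E|=2  E = 1-p->1 3-p->2
step 2: apply R1 at {0↦1, 1↦2}  → |V|=4 |E|=1  E = 3-p->2
normal form: no rule applies after step 2
NF edges: [(3, 2, 'p')]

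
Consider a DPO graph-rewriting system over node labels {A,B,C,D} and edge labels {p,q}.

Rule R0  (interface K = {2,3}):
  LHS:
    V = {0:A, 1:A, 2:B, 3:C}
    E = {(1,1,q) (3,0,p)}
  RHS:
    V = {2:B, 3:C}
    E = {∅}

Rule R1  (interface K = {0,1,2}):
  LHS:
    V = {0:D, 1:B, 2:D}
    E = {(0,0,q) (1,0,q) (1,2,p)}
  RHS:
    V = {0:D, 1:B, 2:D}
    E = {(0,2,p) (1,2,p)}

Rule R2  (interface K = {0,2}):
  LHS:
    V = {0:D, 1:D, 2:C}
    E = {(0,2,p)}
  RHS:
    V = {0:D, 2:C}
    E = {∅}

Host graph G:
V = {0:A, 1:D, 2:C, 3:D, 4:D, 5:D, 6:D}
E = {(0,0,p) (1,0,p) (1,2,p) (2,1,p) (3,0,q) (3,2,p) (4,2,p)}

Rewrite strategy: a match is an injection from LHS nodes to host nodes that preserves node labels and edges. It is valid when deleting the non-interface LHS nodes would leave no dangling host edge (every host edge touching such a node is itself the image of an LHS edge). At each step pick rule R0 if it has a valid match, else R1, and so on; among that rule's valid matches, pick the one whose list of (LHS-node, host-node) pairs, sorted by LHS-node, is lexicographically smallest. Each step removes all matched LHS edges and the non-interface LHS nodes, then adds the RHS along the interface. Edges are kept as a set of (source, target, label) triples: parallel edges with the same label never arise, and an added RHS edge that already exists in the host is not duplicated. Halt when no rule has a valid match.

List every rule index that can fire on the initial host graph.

Answer: [R2]

Derivation:
R0: no valid match — LHS pattern not found
R1: no valid match — LHS pattern not found
R2: 6 valid matches — {0↦1, 1↦5, 2↦2}, {0↦1, 1↦6, 2↦2}, {0↦3, 1↦5, 2↦2} (+3 more)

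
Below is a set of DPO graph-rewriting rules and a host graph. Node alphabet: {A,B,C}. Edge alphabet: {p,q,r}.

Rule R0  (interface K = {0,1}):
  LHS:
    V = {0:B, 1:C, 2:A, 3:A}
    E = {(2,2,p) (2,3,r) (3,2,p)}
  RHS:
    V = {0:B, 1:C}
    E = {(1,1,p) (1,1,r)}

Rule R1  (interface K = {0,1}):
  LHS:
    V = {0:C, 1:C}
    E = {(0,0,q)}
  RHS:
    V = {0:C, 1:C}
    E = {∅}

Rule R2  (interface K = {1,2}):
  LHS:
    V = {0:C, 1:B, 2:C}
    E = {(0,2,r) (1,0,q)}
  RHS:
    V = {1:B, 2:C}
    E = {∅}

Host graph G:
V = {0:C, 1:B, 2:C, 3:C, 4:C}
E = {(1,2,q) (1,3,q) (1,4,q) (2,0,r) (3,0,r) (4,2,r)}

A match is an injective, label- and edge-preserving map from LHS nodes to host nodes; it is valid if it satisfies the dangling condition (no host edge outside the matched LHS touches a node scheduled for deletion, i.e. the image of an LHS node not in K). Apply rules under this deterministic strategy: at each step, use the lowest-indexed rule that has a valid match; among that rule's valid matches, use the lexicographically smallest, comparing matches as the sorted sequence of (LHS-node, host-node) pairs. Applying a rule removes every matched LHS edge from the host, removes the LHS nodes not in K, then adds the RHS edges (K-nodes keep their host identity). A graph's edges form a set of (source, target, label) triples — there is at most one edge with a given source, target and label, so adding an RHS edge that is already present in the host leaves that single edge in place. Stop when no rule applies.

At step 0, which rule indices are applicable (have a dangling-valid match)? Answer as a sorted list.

R0: no valid match — LHS pattern not found
R1: no valid match — LHS pattern not found
R2: 2 valid matches — {0↦3, 1↦1, 2↦0}, {0↦4, 1↦1, 2↦2}

Answer: [R2]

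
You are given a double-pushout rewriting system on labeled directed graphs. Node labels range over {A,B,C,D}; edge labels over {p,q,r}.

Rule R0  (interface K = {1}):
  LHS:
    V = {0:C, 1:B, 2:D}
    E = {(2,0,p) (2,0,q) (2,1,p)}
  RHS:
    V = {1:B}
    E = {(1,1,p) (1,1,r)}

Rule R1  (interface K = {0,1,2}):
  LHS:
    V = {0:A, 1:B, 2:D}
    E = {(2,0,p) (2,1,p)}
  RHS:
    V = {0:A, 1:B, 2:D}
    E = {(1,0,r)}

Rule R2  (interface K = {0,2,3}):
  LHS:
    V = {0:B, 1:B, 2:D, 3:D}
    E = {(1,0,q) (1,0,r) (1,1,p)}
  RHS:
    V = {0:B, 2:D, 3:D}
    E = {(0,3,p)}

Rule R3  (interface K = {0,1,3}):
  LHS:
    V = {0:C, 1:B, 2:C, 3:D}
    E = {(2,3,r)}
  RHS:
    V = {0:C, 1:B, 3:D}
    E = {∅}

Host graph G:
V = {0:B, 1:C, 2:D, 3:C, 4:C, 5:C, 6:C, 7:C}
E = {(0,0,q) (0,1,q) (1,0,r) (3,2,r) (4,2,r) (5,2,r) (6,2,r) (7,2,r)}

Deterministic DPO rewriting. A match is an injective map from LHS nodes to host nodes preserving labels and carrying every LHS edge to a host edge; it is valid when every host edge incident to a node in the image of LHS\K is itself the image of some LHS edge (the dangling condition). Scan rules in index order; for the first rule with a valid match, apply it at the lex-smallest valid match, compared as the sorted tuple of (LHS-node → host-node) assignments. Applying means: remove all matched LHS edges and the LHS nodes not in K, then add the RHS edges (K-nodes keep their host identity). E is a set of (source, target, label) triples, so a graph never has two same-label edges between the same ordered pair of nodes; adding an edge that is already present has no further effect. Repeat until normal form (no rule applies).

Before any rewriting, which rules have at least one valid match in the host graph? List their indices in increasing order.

Answer: [R3]

Steps:
R0: no valid match — LHS pattern not found
R1: no valid match — LHS pattern not found
R2: no valid match — LHS pattern not found
R3: 25 valid matches — {0↦1, 1↦0, 2↦3, 3↦2}, {0↦1, 1↦0, 2↦4, 3↦2}, {0↦1, 1↦0, 2↦5, 3↦2} (+22 more)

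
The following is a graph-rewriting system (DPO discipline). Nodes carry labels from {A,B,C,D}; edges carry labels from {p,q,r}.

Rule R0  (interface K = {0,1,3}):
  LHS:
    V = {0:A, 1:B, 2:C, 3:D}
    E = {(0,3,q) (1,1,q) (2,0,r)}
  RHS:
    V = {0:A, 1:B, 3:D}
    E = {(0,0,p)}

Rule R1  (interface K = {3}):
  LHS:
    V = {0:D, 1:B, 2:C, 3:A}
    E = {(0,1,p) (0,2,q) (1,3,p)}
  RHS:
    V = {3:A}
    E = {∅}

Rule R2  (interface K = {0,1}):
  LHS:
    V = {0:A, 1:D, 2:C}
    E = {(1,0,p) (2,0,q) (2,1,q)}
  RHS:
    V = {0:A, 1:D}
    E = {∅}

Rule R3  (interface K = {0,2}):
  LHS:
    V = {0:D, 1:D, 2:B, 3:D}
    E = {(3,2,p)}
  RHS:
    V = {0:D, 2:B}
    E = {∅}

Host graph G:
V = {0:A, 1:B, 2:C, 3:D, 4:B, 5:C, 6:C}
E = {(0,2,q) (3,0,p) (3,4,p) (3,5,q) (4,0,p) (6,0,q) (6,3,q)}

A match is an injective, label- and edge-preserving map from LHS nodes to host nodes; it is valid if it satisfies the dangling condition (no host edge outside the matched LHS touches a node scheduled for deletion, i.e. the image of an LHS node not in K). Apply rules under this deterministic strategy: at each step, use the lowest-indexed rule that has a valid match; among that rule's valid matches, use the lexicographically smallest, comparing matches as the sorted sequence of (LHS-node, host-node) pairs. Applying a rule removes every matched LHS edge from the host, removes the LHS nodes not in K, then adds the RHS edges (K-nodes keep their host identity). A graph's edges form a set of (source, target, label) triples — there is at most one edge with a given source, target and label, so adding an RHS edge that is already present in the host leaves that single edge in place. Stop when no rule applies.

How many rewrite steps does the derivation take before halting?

start.  V:7 E:7  edges: 0-q->2 3-p->0 3-p->4 3-q->5 4-p->0 6-q->0 6-q->3
1. fire R2 via {0↦0, 1↦3, 2↦6}  →  V:6 E:4  edges: 0-q->2 3-p->4 3-q->5 4-p->0
2. fire R1 via {0↦3, 1↦4, 2↦5, 3↦0}  →  V:3 E:1  edges: 0-q->2
halt: no rule applies after step 2

Answer: 2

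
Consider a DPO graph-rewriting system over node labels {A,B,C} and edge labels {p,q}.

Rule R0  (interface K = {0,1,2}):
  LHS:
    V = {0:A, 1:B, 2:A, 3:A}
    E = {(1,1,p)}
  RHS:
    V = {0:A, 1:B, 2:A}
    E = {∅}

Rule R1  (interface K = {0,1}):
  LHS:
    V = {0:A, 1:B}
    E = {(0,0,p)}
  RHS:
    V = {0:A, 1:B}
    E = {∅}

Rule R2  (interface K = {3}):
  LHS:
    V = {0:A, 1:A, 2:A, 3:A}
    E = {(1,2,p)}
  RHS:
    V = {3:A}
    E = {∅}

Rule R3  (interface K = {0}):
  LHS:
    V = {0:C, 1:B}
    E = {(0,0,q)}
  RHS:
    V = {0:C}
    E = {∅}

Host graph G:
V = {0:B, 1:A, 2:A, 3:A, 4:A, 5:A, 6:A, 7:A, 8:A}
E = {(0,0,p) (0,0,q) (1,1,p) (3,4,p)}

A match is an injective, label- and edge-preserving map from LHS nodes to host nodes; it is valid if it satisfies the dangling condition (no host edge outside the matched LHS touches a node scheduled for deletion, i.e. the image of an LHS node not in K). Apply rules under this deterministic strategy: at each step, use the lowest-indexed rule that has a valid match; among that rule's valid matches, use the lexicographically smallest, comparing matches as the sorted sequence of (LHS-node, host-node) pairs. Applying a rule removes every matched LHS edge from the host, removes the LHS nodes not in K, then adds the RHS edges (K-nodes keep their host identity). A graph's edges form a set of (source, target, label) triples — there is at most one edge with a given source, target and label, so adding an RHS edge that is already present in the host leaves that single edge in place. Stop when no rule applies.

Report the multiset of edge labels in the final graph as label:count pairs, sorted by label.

initial: |V|=9 |E|=4  E = 0-p->0 0-q->0 1-p->1 3-p->4
step 1: apply R0 at {0↦1, 1↦0, 2↦2, 3↦5}  → |V|=8 |E|=3  E = 0-q->0 1-p->1 3-p->4
step 2: apply R1 at {0↦1, 1↦0}  → |V|=8 |E|=2  E = 0-q->0 3-p->4
step 3: apply R2 at {0↦1, 1↦3, 2↦4, 3↦2}  → |V|=5 |E|=1  E = 0-q->0
final graph: no rule applies after step 3
NF edges: [(0, 0, 'q')]

Answer: q:1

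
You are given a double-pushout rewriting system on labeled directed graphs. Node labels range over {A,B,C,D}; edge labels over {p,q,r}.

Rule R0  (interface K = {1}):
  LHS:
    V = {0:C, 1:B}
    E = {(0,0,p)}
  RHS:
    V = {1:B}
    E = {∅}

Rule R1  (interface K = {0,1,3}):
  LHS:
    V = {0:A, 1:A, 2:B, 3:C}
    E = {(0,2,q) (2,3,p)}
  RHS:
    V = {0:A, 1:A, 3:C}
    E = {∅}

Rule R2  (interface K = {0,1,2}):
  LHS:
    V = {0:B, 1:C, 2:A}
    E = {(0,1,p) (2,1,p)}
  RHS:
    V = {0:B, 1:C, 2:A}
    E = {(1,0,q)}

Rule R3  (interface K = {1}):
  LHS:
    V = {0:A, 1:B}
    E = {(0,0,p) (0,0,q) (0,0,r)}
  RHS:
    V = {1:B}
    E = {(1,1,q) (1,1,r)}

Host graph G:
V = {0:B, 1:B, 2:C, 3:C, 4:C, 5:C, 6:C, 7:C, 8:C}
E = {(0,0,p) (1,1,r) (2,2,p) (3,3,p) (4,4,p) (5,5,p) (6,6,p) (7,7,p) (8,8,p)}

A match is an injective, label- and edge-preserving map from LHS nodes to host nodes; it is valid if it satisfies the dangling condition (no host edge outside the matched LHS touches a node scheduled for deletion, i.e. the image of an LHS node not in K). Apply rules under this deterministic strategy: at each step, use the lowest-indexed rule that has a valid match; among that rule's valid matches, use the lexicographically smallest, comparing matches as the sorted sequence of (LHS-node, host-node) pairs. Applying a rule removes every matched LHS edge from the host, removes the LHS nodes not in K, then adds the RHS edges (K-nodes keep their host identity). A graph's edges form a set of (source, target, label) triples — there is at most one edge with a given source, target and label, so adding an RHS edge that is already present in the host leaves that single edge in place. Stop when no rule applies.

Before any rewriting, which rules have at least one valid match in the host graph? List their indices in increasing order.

R0: 14 valid matches — {0↦2, 1↦0}, {0↦2, 1↦1}, {0↦3, 1↦0} (+11 more)
R1: no valid match — LHS pattern not found
R2: no valid match — LHS pattern not found
R3: no valid match — LHS pattern not found

Answer: [R0]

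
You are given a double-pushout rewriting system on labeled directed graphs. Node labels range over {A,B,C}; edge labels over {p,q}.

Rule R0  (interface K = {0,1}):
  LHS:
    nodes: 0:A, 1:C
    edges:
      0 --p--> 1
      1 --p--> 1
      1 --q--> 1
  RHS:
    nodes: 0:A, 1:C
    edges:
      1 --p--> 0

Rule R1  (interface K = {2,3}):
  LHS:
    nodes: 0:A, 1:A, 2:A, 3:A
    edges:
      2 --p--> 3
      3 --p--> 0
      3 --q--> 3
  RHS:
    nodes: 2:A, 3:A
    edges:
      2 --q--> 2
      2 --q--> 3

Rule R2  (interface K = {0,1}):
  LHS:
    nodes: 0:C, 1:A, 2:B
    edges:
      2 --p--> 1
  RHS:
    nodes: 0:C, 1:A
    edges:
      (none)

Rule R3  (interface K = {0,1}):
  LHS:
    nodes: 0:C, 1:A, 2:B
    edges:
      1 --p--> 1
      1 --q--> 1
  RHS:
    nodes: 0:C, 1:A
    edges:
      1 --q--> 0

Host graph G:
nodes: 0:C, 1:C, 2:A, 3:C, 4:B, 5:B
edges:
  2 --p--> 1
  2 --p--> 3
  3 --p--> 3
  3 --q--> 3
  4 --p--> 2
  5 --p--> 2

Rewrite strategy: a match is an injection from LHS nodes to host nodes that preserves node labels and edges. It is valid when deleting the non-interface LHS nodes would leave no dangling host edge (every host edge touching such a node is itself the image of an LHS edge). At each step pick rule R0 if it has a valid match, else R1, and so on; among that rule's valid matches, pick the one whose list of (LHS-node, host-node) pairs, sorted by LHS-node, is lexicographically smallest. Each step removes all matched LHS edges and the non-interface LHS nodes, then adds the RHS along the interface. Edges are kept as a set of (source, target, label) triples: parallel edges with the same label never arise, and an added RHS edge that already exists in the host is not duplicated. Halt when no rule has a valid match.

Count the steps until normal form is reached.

initial: |V|=6 |E|=6  E = 2-p->1 2-p->3 3-p->3 3-q->3 4-p->2 5-p->2
step 1: apply R0 at {0↦2, 1↦3}  → |V|=6 |E|=4  E = 2-p->1 3-p->2 4-p->2 5-p->2
step 2: apply R2 at {0↦0, 1↦2, 2↦4}  → |V|=5 |E|=3  E = 2-p->1 3-p->2 5-p->2
step 3: apply R2 at {0↦0, 1↦2, 2↦5}  → |V|=4 |E|=2  E = 2-p->1 3-p->2
normal form: no rule applies after step 3

Answer: 3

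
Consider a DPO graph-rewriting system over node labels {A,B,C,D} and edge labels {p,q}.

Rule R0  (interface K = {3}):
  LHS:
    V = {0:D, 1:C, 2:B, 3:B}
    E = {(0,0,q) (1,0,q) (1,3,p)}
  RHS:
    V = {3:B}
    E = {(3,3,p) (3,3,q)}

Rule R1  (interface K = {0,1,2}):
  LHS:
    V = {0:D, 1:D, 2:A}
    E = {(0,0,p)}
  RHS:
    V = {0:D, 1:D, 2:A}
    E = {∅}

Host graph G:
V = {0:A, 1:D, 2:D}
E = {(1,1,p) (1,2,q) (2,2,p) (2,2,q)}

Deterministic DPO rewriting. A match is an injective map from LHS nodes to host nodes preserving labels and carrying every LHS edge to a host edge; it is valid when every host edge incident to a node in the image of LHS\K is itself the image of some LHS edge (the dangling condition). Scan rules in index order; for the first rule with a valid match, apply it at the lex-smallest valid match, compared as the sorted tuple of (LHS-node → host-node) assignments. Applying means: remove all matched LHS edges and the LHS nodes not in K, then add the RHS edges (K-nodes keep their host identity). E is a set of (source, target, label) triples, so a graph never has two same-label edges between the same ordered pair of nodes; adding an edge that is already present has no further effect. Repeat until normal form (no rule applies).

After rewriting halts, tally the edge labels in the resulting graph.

[0] host  ⇒  3 nodes, 4 edges  {1-p->1 1-q->2 2-p->2 2-q->2}
[1] R1 @ {0↦1, 1↦2, 2↦0}  ⇒  3 nodes, 3 edges  {1-q->2 2-p->2 2-q->2}
[2] R1 @ {0↦2, 1↦1, 2↦0}  ⇒  3 nodes, 2 edges  {1-q->2 2-q->2}
normal form: no rule applies after step 2
NF edges: [(1, 2, 'q'), (2, 2, 'q')]

Answer: q:2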